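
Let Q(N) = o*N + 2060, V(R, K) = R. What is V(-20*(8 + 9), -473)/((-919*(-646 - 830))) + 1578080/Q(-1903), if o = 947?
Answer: -6608608565/7536139111 ≈ -0.87692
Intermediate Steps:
Q(N) = 2060 + 947*N (Q(N) = 947*N + 2060 = 2060 + 947*N)
V(-20*(8 + 9), -473)/((-919*(-646 - 830))) + 1578080/Q(-1903) = (-20*(8 + 9))/((-919*(-646 - 830))) + 1578080/(2060 + 947*(-1903)) = (-20*17)/((-919*(-1476))) + 1578080/(2060 - 1802141) = -340/1356444 + 1578080/(-1800081) = -340*1/1356444 + 1578080*(-1/1800081) = -85/339111 - 1578080/1800081 = -6608608565/7536139111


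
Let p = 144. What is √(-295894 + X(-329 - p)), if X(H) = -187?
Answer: I*√296081 ≈ 544.13*I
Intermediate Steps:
√(-295894 + X(-329 - p)) = √(-295894 - 187) = √(-296081) = I*√296081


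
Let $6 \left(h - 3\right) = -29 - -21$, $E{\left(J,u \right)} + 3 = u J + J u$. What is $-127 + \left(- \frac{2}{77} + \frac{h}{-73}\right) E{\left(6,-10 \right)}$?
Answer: $- \frac{680124}{5621} \approx -121.0$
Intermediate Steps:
$E{\left(J,u \right)} = -3 + 2 J u$ ($E{\left(J,u \right)} = -3 + \left(u J + J u\right) = -3 + \left(J u + J u\right) = -3 + 2 J u$)
$h = \frac{5}{3}$ ($h = 3 + \frac{-29 - -21}{6} = 3 + \frac{-29 + 21}{6} = 3 + \frac{1}{6} \left(-8\right) = 3 - \frac{4}{3} = \frac{5}{3} \approx 1.6667$)
$-127 + \left(- \frac{2}{77} + \frac{h}{-73}\right) E{\left(6,-10 \right)} = -127 + \left(- \frac{2}{77} + \frac{5}{3 \left(-73\right)}\right) \left(-3 + 2 \cdot 6 \left(-10\right)\right) = -127 + \left(\left(-2\right) \frac{1}{77} + \frac{5}{3} \left(- \frac{1}{73}\right)\right) \left(-3 - 120\right) = -127 + \left(- \frac{2}{77} - \frac{5}{219}\right) \left(-123\right) = -127 - - \frac{33743}{5621} = -127 + \frac{33743}{5621} = - \frac{680124}{5621}$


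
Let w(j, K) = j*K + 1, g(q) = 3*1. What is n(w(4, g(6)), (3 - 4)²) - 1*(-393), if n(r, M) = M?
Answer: 394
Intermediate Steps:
g(q) = 3
w(j, K) = 1 + K*j (w(j, K) = K*j + 1 = 1 + K*j)
n(w(4, g(6)), (3 - 4)²) - 1*(-393) = (3 - 4)² - 1*(-393) = (-1)² + 393 = 1 + 393 = 394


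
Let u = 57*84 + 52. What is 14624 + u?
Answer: 19464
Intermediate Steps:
u = 4840 (u = 4788 + 52 = 4840)
14624 + u = 14624 + 4840 = 19464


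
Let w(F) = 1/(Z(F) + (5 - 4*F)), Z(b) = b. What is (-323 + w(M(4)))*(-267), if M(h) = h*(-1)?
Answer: 1465830/17 ≈ 86225.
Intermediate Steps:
M(h) = -h
w(F) = 1/(5 - 3*F) (w(F) = 1/(F + (5 - 4*F)) = 1/(5 - 3*F))
(-323 + w(M(4)))*(-267) = (-323 + 1/(5 - (-3)*4))*(-267) = (-323 + 1/(5 - 3*(-4)))*(-267) = (-323 + 1/(5 + 12))*(-267) = (-323 + 1/17)*(-267) = -5490/17*(-267) = 1465830/17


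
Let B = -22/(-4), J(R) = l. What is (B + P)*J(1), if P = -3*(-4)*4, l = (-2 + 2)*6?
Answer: 0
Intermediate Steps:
l = 0 (l = 0*6 = 0)
J(R) = 0
B = 11/2 (B = -22*(-1/4) = 11/2 ≈ 5.5000)
P = 48 (P = 12*4 = 48)
(B + P)*J(1) = (11/2 + 48)*0 = (107/2)*0 = 0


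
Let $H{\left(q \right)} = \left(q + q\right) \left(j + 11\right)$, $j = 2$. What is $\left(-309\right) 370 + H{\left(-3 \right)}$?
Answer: $-114408$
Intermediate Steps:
$H{\left(q \right)} = 26 q$ ($H{\left(q \right)} = \left(q + q\right) \left(2 + 11\right) = 2 q 13 = 26 q$)
$\left(-309\right) 370 + H{\left(-3 \right)} = \left(-309\right) 370 + 26 \left(-3\right) = -114330 - 78 = -114408$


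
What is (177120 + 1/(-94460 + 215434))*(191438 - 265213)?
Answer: -1580770645345775/120974 ≈ -1.3067e+10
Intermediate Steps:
(177120 + 1/(-94460 + 215434))*(191438 - 265213) = (177120 + 1/120974)*(-73775) = (21426914881/120974)*(-73775) = -1580770645345775/120974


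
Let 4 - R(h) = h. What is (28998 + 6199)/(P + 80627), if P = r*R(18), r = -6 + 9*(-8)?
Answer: 35197/81719 ≈ 0.43071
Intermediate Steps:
R(h) = 4 - h
r = -78 (r = -6 - 72 = -78)
P = 1092 (P = -78*(4 - 1*18) = -78*(4 - 18) = -78*(-14) = 1092)
(28998 + 6199)/(P + 80627) = (28998 + 6199)/(1092 + 80627) = 35197/81719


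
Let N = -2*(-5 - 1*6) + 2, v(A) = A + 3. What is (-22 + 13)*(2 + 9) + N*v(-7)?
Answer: -195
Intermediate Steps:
v(A) = 3 + A
N = 24 (N = -2*(-5 - 6) + 2 = -2*(-11) + 2 = 22 + 2 = 24)
(-22 + 13)*(2 + 9) + N*v(-7) = (-22 + 13)*(2 + 9) + 24*(3 - 7) = -9*11 + 24*(-4) = -99 - 96 = -195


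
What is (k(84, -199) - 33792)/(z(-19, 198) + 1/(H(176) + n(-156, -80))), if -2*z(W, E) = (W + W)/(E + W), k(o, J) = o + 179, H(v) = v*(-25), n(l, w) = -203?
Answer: -27625783673/87278 ≈ -3.1653e+5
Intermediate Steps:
H(v) = -25*v
k(o, J) = 179 + o
z(W, E) = -W/(E + W) (z(W, E) = -(W + W)/(2*(E + W)) = -2*W/(2*(E + W)) = -W/(E + W))
(k(84, -199) - 33792)/(z(-19, 198) + 1/(H(176) + n(-156, -80))) = ((179 + 84) - 33792)/(-1*(-19)/(198 - 19) + 1/(-25*176 - 203)) = (263 - 33792)/(-1*(-19)/179 + 1/(-4400 - 203)) = -33529/(-1*(-19)*1/179 + 1/(-4603)) = -33529/(19/179 - 1/4603) = -33529/87278/823937 = -33529*823937/87278 = -27625783673/87278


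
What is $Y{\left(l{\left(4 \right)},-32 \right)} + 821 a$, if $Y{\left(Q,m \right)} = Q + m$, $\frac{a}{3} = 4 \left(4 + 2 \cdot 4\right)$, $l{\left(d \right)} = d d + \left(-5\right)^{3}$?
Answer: $118083$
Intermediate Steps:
$l{\left(d \right)} = -125 + d^{2}$ ($l{\left(d \right)} = d^{2} - 125 = -125 + d^{2}$)
$a = 144$ ($a = 3 \cdot 4 \left(4 + 2 \cdot 4\right) = 3 \cdot 4 \left(4 + 8\right) = 3 \cdot 4 \cdot 12 = 3 \cdot 48 = 144$)
$Y{\left(l{\left(4 \right)},-32 \right)} + 821 a = \left(\left(-125 + 4^{2}\right) - 32\right) + 821 \cdot 144 = \left(\left(-125 + 16\right) - 32\right) + 118224 = \left(-109 - 32\right) + 118224 = -141 + 118224 = 118083$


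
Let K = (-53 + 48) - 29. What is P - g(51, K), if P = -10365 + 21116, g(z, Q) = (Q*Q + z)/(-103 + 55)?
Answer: 517255/48 ≈ 10776.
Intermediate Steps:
K = -34 (K = -5 - 29 = -34)
g(z, Q) = -z/48 - Q²/48 (g(z, Q) = (Q² + z)/(-48) = (z + Q²)*(-1/48) = -z/48 - Q²/48)
P = 10751
P - g(51, K) = 10751 - (-1/48*51 - 1/48*(-34)²) = 10751 - (-17/16 - 1/48*1156) = 10751 - (-17/16 - 289/12) = 10751 - 1*(-1207/48) = 10751 + 1207/48 = 517255/48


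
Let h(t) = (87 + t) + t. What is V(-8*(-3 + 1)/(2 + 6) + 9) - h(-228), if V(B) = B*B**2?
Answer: 1700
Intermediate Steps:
h(t) = 87 + 2*t
V(B) = B**3
V(-8*(-3 + 1)/(2 + 6) + 9) - h(-228) = (-8*(-3 + 1)/(2 + 6) + 9)**3 - (87 + 2*(-228)) = (-(-16)/8 + 9)**3 - (87 - 456) = (-(-16)/8 + 9)**3 - 1*(-369) = (-8*(-1/4) + 9)**3 + 369 = (2 + 9)**3 + 369 = 11**3 + 369 = 1331 + 369 = 1700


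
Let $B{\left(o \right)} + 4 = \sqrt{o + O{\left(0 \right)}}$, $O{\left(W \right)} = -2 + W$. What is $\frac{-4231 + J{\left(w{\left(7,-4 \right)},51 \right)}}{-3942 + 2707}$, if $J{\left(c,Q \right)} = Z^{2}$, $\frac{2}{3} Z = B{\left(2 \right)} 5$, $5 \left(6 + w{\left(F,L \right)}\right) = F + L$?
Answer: $\frac{3331}{1235} \approx 2.6972$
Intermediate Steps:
$w{\left(F,L \right)} = -6 + \frac{F}{5} + \frac{L}{5}$ ($w{\left(F,L \right)} = -6 + \frac{F + L}{5} = -6 + \left(\frac{F}{5} + \frac{L}{5}\right) = -6 + \frac{F}{5} + \frac{L}{5}$)
$B{\left(o \right)} = -4 + \sqrt{-2 + o}$ ($B{\left(o \right)} = -4 + \sqrt{o + \left(-2 + 0\right)} = -4 + \sqrt{o - 2} = -4 + \sqrt{-2 + o}$)
$Z = -30$ ($Z = \frac{3 \left(-4 + \sqrt{-2 + 2}\right) 5}{2} = \frac{3 \left(-4 + \sqrt{0}\right) 5}{2} = \frac{3 \left(-4 + 0\right) 5}{2} = \frac{3 \left(\left(-4\right) 5\right)}{2} = \frac{3}{2} \left(-20\right) = -30$)
$J{\left(c,Q \right)} = 900$ ($J{\left(c,Q \right)} = \left(-30\right)^{2} = 900$)
$\frac{-4231 + J{\left(w{\left(7,-4 \right)},51 \right)}}{-3942 + 2707} = \frac{-4231 + 900}{-3942 + 2707} = - \frac{3331}{-1235} = \left(-3331\right) \left(- \frac{1}{1235}\right) = \frac{3331}{1235}$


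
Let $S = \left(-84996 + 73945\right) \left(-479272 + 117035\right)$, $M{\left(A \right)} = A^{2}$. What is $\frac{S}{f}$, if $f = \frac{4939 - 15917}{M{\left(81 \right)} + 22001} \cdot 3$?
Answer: $- \frac{57168001003447}{16467} \approx -3.4717 \cdot 10^{9}$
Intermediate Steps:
$S = 4003081087$ ($S = \left(-11051\right) \left(-362237\right) = 4003081087$)
$f = - \frac{16467}{14281}$ ($f = \frac{4939 - 15917}{81^{2} + 22001} \cdot 3 = - \frac{10978}{6561 + 22001} \cdot 3 = - \frac{10978}{28562} \cdot 3 = \left(-10978\right) \frac{1}{28562} \cdot 3 = \left(- \frac{5489}{14281}\right) 3 = - \frac{16467}{14281} \approx -1.1531$)
$\frac{S}{f} = \frac{4003081087}{- \frac{16467}{14281}} = 4003081087 \left(- \frac{14281}{16467}\right) = - \frac{57168001003447}{16467}$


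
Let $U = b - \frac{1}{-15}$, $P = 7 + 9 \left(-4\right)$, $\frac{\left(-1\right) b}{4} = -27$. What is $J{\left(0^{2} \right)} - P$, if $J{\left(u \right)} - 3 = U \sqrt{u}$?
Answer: $32$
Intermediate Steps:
$b = 108$ ($b = \left(-4\right) \left(-27\right) = 108$)
$P = -29$ ($P = 7 - 36 = -29$)
$U = \frac{1621}{15}$ ($U = 108 - \frac{1}{-15} = 108 - - \frac{1}{15} = 108 + \frac{1}{15} = \frac{1621}{15} \approx 108.07$)
$J{\left(u \right)} = 3 + \frac{1621 \sqrt{u}}{15}$
$J{\left(0^{2} \right)} - P = \left(3 + \frac{1621 \sqrt{0^{2}}}{15}\right) - -29 = \left(3 + \frac{1621 \sqrt{0}}{15}\right) + 29 = \left(3 + \frac{1621}{15} \cdot 0\right) + 29 = \left(3 + 0\right) + 29 = 3 + 29 = 32$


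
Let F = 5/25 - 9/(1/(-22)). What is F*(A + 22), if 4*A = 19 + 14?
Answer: 119911/20 ≈ 5995.5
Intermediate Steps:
A = 33/4 (A = (19 + 14)/4 = (¼)*33 = 33/4 ≈ 8.2500)
F = 991/5 (F = 5*(1/25) - 9/(-1/22) = ⅕ - 9*(-22) = ⅕ + 198 = 991/5 ≈ 198.20)
F*(A + 22) = 991*(33/4 + 22)/5 = (991/5)*(121/4) = 119911/20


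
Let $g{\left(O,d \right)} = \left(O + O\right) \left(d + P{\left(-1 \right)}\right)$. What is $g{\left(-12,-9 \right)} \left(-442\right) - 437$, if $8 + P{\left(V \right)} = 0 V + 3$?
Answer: $-148949$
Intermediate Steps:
$P{\left(V \right)} = -5$ ($P{\left(V \right)} = -8 + \left(0 V + 3\right) = -8 + \left(0 + 3\right) = -8 + 3 = -5$)
$g{\left(O,d \right)} = 2 O \left(-5 + d\right)$ ($g{\left(O,d \right)} = \left(O + O\right) \left(d - 5\right) = 2 O \left(-5 + d\right)$)
$g{\left(-12,-9 \right)} \left(-442\right) - 437 = 2 \left(-12\right) \left(-5 - 9\right) \left(-442\right) - 437 = 2 \left(-12\right) \left(-14\right) \left(-442\right) - 437 = 336 \left(-442\right) - 437 = -148512 - 437 = -148949$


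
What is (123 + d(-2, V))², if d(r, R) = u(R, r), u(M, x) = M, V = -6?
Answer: 13689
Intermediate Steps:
d(r, R) = R
(123 + d(-2, V))² = (123 - 6)² = 117² = 13689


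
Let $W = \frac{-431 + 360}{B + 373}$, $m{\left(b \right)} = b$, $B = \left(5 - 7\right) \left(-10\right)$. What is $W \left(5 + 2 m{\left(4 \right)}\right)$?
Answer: $- \frac{923}{393} \approx -2.3486$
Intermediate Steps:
$B = 20$ ($B = \left(-2\right) \left(-10\right) = 20$)
$W = - \frac{71}{393}$ ($W = \frac{-431 + 360}{20 + 373} = - \frac{71}{393} \approx -0.18066$)
$W \left(5 + 2 m{\left(4 \right)}\right) = - \frac{71 \left(5 + 2 \cdot 4\right)}{393} = - \frac{71 \left(5 + 8\right)}{393} = \left(- \frac{71}{393}\right) 13 = - \frac{923}{393}$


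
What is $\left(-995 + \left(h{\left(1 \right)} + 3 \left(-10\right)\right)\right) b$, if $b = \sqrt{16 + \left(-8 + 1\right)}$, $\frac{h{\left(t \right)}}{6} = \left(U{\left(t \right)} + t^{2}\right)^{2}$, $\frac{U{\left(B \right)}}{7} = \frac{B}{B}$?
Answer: $-1923$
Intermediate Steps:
$U{\left(B \right)} = 7$ ($U{\left(B \right)} = 7 \frac{B}{B} = 7 \cdot 1 = 7$)
$h{\left(t \right)} = 6 \left(7 + t^{2}\right)^{2}$
$b = 3$ ($b = \sqrt{16 - 7} = \sqrt{9} = 3$)
$\left(-995 + \left(h{\left(1 \right)} + 3 \left(-10\right)\right)\right) b = \left(-995 + \left(6 \left(7 + 1^{2}\right)^{2} + 3 \left(-10\right)\right)\right) 3 = \left(-995 - \left(30 - 6 \left(7 + 1\right)^{2}\right)\right) 3 = \left(-995 - \left(30 - 6 \cdot 8^{2}\right)\right) 3 = \left(-995 + \left(6 \cdot 64 - 30\right)\right) 3 = \left(-995 + \left(384 - 30\right)\right) 3 = \left(-995 + 354\right) 3 = \left(-641\right) 3 = -1923$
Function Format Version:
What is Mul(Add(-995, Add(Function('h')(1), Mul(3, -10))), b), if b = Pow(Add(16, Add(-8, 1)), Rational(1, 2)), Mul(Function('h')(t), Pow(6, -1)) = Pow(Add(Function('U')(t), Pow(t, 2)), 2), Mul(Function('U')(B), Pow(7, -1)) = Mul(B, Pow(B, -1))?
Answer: -1923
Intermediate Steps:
Function('U')(B) = 7 (Function('U')(B) = Mul(7, Mul(B, Pow(B, -1))) = Mul(7, 1) = 7)
Function('h')(t) = Mul(6, Pow(Add(7, Pow(t, 2)), 2))
b = 3 (b = Pow(Add(16, -7), Rational(1, 2)) = Pow(9, Rational(1, 2)) = 3)
Mul(Add(-995, Add(Function('h')(1), Mul(3, -10))), b) = Mul(Add(-995, Add(Mul(6, Pow(Add(7, Pow(1, 2)), 2)), Mul(3, -10))), 3) = Mul(Add(-995, Add(Mul(6, Pow(Add(7, 1), 2)), -30)), 3) = Mul(Add(-995, Add(Mul(6, Pow(8, 2)), -30)), 3) = Mul(Add(-995, Add(Mul(6, 64), -30)), 3) = Mul(Add(-995, Add(384, -30)), 3) = Mul(Add(-995, 354), 3) = Mul(-641, 3) = -1923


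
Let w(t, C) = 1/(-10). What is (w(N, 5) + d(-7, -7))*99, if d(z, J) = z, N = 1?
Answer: -7029/10 ≈ -702.90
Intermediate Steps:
w(t, C) = -1/10
(w(N, 5) + d(-7, -7))*99 = (-1/10 - 7)*99 = -71/10*99 = -7029/10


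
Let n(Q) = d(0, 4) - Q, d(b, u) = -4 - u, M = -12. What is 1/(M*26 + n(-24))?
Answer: -1/296 ≈ -0.0033784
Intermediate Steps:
n(Q) = -8 - Q (n(Q) = (-4 - 1*4) - Q = (-4 - 4) - Q = -8 - Q)
1/(M*26 + n(-24)) = 1/(-12*26 + (-8 - 1*(-24))) = 1/(-312 + (-8 + 24)) = 1/(-312 + 16) = 1/(-296) = -1/296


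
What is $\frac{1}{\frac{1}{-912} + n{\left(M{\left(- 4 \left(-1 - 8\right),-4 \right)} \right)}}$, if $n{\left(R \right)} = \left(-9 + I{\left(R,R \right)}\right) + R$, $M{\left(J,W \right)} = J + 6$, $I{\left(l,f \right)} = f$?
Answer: $\frac{912}{68399} \approx 0.013334$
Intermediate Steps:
$M{\left(J,W \right)} = 6 + J$
$n{\left(R \right)} = -9 + 2 R$ ($n{\left(R \right)} = \left(-9 + R\right) + R = -9 + 2 R$)
$\frac{1}{\frac{1}{-912} + n{\left(M{\left(- 4 \left(-1 - 8\right),-4 \right)} \right)}} = \frac{1}{\frac{1}{-912} - \left(9 - 2 \left(6 - 4 \left(-1 - 8\right)\right)\right)} = \frac{1}{- \frac{1}{912} - \left(9 - 2 \left(6 - 4 \left(-1 - 8\right)\right)\right)} = \frac{1}{- \frac{1}{912} - \left(9 - 2 \left(6 - -36\right)\right)} = \frac{1}{- \frac{1}{912} - \left(9 - 2 \left(6 + 36\right)\right)} = \frac{1}{- \frac{1}{912} + \left(-9 + 2 \cdot 42\right)} = \frac{1}{- \frac{1}{912} + \left(-9 + 84\right)} = \frac{1}{- \frac{1}{912} + 75} = \frac{1}{\frac{68399}{912}} = \frac{912}{68399}$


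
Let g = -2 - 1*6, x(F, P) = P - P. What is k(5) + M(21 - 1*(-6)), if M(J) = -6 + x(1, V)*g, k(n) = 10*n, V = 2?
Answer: 44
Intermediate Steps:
x(F, P) = 0
g = -8 (g = -2 - 6 = -8)
M(J) = -6 (M(J) = -6 + 0*(-8) = -6 + 0 = -6)
k(5) + M(21 - 1*(-6)) = 10*5 - 6 = 50 - 6 = 44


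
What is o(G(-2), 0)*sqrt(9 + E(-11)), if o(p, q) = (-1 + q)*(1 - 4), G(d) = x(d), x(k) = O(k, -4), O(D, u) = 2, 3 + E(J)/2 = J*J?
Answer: 21*sqrt(5) ≈ 46.957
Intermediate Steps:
E(J) = -6 + 2*J**2 (E(J) = -6 + 2*(J*J) = -6 + 2*J**2)
x(k) = 2
G(d) = 2
o(p, q) = 3 - 3*q (o(p, q) = (-1 + q)*(-3) = 3 - 3*q)
o(G(-2), 0)*sqrt(9 + E(-11)) = (3 - 3*0)*sqrt(9 + (-6 + 2*(-11)**2)) = (3 + 0)*sqrt(9 + (-6 + 2*121)) = 3*sqrt(9 + (-6 + 242)) = 3*sqrt(9 + 236) = 3*sqrt(245) = 3*(7*sqrt(5)) = 21*sqrt(5)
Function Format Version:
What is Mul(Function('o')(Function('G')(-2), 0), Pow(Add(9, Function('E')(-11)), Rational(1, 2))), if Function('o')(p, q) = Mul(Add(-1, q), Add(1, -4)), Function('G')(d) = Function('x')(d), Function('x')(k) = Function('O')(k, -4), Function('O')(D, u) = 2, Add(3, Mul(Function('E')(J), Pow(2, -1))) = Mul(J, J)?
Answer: Mul(21, Pow(5, Rational(1, 2))) ≈ 46.957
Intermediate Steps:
Function('E')(J) = Add(-6, Mul(2, Pow(J, 2))) (Function('E')(J) = Add(-6, Mul(2, Mul(J, J))) = Add(-6, Mul(2, Pow(J, 2))))
Function('x')(k) = 2
Function('G')(d) = 2
Function('o')(p, q) = Add(3, Mul(-3, q)) (Function('o')(p, q) = Mul(Add(-1, q), -3) = Add(3, Mul(-3, q)))
Mul(Function('o')(Function('G')(-2), 0), Pow(Add(9, Function('E')(-11)), Rational(1, 2))) = Mul(Add(3, Mul(-3, 0)), Pow(Add(9, Add(-6, Mul(2, Pow(-11, 2)))), Rational(1, 2))) = Mul(Add(3, 0), Pow(Add(9, Add(-6, Mul(2, 121))), Rational(1, 2))) = Mul(3, Pow(Add(9, Add(-6, 242)), Rational(1, 2))) = Mul(3, Pow(Add(9, 236), Rational(1, 2))) = Mul(3, Pow(245, Rational(1, 2))) = Mul(3, Mul(7, Pow(5, Rational(1, 2)))) = Mul(21, Pow(5, Rational(1, 2)))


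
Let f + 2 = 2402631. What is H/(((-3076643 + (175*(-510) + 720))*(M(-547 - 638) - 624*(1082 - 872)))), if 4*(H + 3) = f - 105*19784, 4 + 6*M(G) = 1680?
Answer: 975891/4966561579144 ≈ 1.9649e-7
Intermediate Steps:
f = 2402629 (f = -2 + 2402631 = 2402629)
M(G) = 838/3 (M(G) = -⅔ + (⅙)*1680 = -⅔ + 280 = 838/3)
H = 325297/4 (H = -3 + (2402629 - 105*19784)/4 = -3 + (2402629 - 1*2077320)/4 = -3 + (2402629 - 2077320)/4 = -3 + (¼)*325309 = -3 + 325309/4 = 325297/4 ≈ 81324.)
H/(((-3076643 + (175*(-510) + 720))*(M(-547 - 638) - 624*(1082 - 872)))) = 325297/(4*(((-3076643 + (175*(-510) + 720))*(838/3 - 624*(1082 - 872))))) = 325297/(4*(((-3076643 + (-89250 + 720))*(838/3 - 624*210)))) = 325297/(4*(((-3076643 - 88530)*(838/3 - 131040)))) = 325297/(4*((-3165173*(-392282/3)))) = 325297/(4*(1241640394786/3)) = (325297/4)*(3/1241640394786) = 975891/4966561579144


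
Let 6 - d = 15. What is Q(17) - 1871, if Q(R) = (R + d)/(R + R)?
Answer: -31803/17 ≈ -1870.8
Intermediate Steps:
d = -9 (d = 6 - 1*15 = 6 - 15 = -9)
Q(R) = (-9 + R)/(2*R) (Q(R) = (R - 9)/(R + R) = (-9 + R)/((2*R)) = (-9 + R)*(1/(2*R)) = (-9 + R)/(2*R))
Q(17) - 1871 = (½)*(-9 + 17)/17 - 1871 = (½)*(1/17)*8 - 1871 = 4/17 - 1871 = -31803/17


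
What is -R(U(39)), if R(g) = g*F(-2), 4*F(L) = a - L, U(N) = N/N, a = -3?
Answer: ¼ ≈ 0.25000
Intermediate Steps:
U(N) = 1
F(L) = -¾ - L/4 (F(L) = (-3 - L)/4 = -¾ - L/4)
R(g) = -g/4 (R(g) = g*(-¾ - ¼*(-2)) = g*(-¾ + ½) = g*(-¼) = -g/4)
-R(U(39)) = -(-1)/4 = -1*(-¼) = ¼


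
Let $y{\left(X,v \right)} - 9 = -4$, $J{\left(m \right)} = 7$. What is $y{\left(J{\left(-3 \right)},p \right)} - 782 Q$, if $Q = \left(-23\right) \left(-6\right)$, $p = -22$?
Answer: $-107911$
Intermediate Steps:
$Q = 138$
$y{\left(X,v \right)} = 5$ ($y{\left(X,v \right)} = 9 - 4 = 5$)
$y{\left(J{\left(-3 \right)},p \right)} - 782 Q = 5 - 107916 = -107911$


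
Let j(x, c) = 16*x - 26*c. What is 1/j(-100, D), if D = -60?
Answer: -1/40 ≈ -0.025000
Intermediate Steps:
j(x, c) = -26*c + 16*x
1/j(-100, D) = 1/(-26*(-60) + 16*(-100)) = 1/(1560 - 1600) = 1/(-40) = -1/40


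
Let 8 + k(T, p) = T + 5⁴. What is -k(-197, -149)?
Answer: -420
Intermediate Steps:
k(T, p) = 617 + T (k(T, p) = -8 + (T + 5⁴) = -8 + (T + 625) = -8 + (625 + T) = 617 + T)
-k(-197, -149) = -(617 - 197) = -1*420 = -420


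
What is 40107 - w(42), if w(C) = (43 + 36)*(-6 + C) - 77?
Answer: 37340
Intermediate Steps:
w(C) = -551 + 79*C (w(C) = 79*(-6 + C) - 77 = (-474 + 79*C) - 77 = -551 + 79*C)
40107 - w(42) = 40107 - (-551 + 79*42) = 40107 - (-551 + 3318) = 40107 - 1*2767 = 40107 - 2767 = 37340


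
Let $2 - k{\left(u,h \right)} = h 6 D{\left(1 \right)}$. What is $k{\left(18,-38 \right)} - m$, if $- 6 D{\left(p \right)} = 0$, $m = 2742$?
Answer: $-2740$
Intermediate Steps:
$D{\left(p \right)} = 0$ ($D{\left(p \right)} = \left(- \frac{1}{6}\right) 0 = 0$)
$k{\left(u,h \right)} = 2$ ($k{\left(u,h \right)} = 2 - h 6 \cdot 0 = 2 - h 0 = 2 - 0 = 2 + 0 = 2$)
$k{\left(18,-38 \right)} - m = 2 - 2742 = -2740$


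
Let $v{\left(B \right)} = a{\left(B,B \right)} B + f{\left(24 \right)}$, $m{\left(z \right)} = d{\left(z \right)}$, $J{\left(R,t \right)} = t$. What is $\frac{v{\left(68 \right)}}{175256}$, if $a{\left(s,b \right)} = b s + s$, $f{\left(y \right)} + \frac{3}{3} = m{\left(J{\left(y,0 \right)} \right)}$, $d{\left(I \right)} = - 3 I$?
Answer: $\frac{319055}{175256} \approx 1.8205$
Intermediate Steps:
$m{\left(z \right)} = - 3 z$
$f{\left(y \right)} = -1$ ($f{\left(y \right)} = -1 - 0 = -1 + 0 = -1$)
$a{\left(s,b \right)} = s + b s$
$v{\left(B \right)} = -1 + B^{2} \left(1 + B\right)$ ($v{\left(B \right)} = B \left(1 + B\right) B - 1 = B^{2} \left(1 + B\right) - 1 = -1 + B^{2} \left(1 + B\right)$)
$\frac{v{\left(68 \right)}}{175256} = \frac{-1 + 68^{2} \left(1 + 68\right)}{175256} = \left(-1 + 4624 \cdot 69\right) \frac{1}{175256} = \left(-1 + 319056\right) \frac{1}{175256} = 319055 \cdot \frac{1}{175256} = \frac{319055}{175256}$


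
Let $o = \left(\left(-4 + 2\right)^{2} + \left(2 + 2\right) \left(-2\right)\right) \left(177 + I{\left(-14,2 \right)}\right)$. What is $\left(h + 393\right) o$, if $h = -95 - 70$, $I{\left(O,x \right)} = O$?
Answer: $-148656$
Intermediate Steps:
$h = -165$
$o = -652$ ($o = \left(\left(-4 + 2\right)^{2} + \left(2 + 2\right) \left(-2\right)\right) \left(177 - 14\right) = \left(\left(-2\right)^{2} + 4 \left(-2\right)\right) 163 = \left(4 - 8\right) 163 = \left(-4\right) 163 = -652$)
$\left(h + 393\right) o = \left(-165 + 393\right) \left(-652\right) = 228 \left(-652\right) = -148656$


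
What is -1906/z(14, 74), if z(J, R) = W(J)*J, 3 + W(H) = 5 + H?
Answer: -953/112 ≈ -8.5089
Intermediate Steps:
W(H) = 2 + H (W(H) = -3 + (5 + H) = 2 + H)
z(J, R) = J*(2 + J) (z(J, R) = (2 + J)*J = J*(2 + J))
-1906/z(14, 74) = -1906*1/(14*(2 + 14)) = -1906/(14*16) = -1906/224 = -1906*1/224 = -953/112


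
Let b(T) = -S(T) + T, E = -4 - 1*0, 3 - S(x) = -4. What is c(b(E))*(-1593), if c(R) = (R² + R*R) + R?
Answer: -367983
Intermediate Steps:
S(x) = 7 (S(x) = 3 - 1*(-4) = 3 + 4 = 7)
E = -4 (E = -4 + 0 = -4)
b(T) = -7 + T (b(T) = -1*7 + T = -7 + T)
c(R) = R + 2*R² (c(R) = (R² + R²) + R = 2*R² + R = R + 2*R²)
c(b(E))*(-1593) = ((-7 - 4)*(1 + 2*(-7 - 4)))*(-1593) = -11*(1 + 2*(-11))*(-1593) = -11*(1 - 22)*(-1593) = -11*(-21)*(-1593) = 231*(-1593) = -367983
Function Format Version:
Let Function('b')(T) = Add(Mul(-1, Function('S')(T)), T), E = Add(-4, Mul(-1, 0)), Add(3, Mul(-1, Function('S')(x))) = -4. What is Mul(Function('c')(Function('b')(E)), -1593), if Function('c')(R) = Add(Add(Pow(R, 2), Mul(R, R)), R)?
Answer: -367983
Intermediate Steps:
Function('S')(x) = 7 (Function('S')(x) = Add(3, Mul(-1, -4)) = Add(3, 4) = 7)
E = -4 (E = Add(-4, 0) = -4)
Function('b')(T) = Add(-7, T) (Function('b')(T) = Add(Mul(-1, 7), T) = Add(-7, T))
Function('c')(R) = Add(R, Mul(2, Pow(R, 2))) (Function('c')(R) = Add(Add(Pow(R, 2), Pow(R, 2)), R) = Add(Mul(2, Pow(R, 2)), R) = Add(R, Mul(2, Pow(R, 2))))
Mul(Function('c')(Function('b')(E)), -1593) = Mul(Mul(Add(-7, -4), Add(1, Mul(2, Add(-7, -4)))), -1593) = Mul(Mul(-11, Add(1, Mul(2, -11))), -1593) = Mul(Mul(-11, Add(1, -22)), -1593) = Mul(Mul(-11, -21), -1593) = Mul(231, -1593) = -367983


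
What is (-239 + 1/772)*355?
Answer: -65499985/772 ≈ -84845.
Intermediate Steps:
(-239 + 1/772)*355 = -184507/772*355 = -65499985/772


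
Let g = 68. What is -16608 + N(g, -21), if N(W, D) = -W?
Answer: -16676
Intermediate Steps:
-16608 + N(g, -21) = -16608 - 1*68 = -16608 - 68 = -16676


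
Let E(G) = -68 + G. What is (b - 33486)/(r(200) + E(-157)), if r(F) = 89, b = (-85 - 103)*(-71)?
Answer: 10069/68 ≈ 148.07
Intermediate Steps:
b = 13348 (b = -188*(-71) = 13348)
(b - 33486)/(r(200) + E(-157)) = (13348 - 33486)/(89 + (-68 - 157)) = -20138/(89 - 225) = -20138/(-136) = -20138*(-1/136) = 10069/68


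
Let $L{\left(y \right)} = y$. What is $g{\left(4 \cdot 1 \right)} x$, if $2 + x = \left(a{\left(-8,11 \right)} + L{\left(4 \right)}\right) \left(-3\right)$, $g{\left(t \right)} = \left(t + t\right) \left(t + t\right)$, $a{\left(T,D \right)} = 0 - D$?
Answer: $1216$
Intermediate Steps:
$a{\left(T,D \right)} = - D$
$g{\left(t \right)} = 4 t^{2}$ ($g{\left(t \right)} = 2 t 2 t = 4 t^{2}$)
$x = 19$ ($x = -2 + \left(\left(-1\right) 11 + 4\right) \left(-3\right) = -2 + \left(-11 + 4\right) \left(-3\right) = -2 - -21 = -2 + 21 = 19$)
$g{\left(4 \cdot 1 \right)} x = 4 \left(4 \cdot 1\right)^{2} \cdot 19 = 4 \cdot 4^{2} \cdot 19 = 4 \cdot 16 \cdot 19 = 64 \cdot 19 = 1216$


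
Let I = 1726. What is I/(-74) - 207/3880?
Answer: -3356099/143560 ≈ -23.378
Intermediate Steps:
I/(-74) - 207/3880 = 1726/(-74) - 207/3880 = 1726*(-1/74) - 207*1/3880 = -863/37 - 207/3880 = -3356099/143560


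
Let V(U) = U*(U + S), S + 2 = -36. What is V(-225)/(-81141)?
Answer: -19725/27047 ≈ -0.72929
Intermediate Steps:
S = -38 (S = -2 - 36 = -38)
V(U) = U*(-38 + U) (V(U) = U*(U - 38) = U*(-38 + U))
V(-225)/(-81141) = -225*(-38 - 225)/(-81141) = -225*(-263)*(-1/81141) = 59175*(-1/81141) = -19725/27047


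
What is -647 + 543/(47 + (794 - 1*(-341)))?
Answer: -254737/394 ≈ -646.54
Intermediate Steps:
-647 + 543/(47 + (794 - 1*(-341))) = -647 + 543/(47 + (794 + 341)) = -647 + 543/(47 + 1135) = -647 + 543/1182 = -647 + 543*(1/1182) = -647 + 181/394 = -254737/394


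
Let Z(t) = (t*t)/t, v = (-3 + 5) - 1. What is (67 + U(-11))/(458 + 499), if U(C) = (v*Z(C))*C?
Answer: 188/957 ≈ 0.19645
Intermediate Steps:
v = 1 (v = 2 - 1 = 1)
Z(t) = t (Z(t) = t**2/t = t)
U(C) = C**2 (U(C) = (1*C)*C = C*C = C**2)
(67 + U(-11))/(458 + 499) = (67 + (-11)**2)/(458 + 499) = (67 + 121)/957 = 188*(1/957) = 188/957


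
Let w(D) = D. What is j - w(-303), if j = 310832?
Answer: 311135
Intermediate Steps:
j - w(-303) = 310832 - 1*(-303) = 310832 + 303 = 311135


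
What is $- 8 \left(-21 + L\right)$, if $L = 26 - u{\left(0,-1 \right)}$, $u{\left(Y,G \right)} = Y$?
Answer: $-40$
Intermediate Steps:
$L = 26$ ($L = 26 - 0 = 26 + 0 = 26$)
$- 8 \left(-21 + L\right) = - 8 \left(-21 + 26\right) = \left(-8\right) 5 = -40$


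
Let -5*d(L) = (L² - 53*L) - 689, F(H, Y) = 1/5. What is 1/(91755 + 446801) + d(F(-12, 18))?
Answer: 9418806009/67319500 ≈ 139.91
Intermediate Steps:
F(H, Y) = ⅕
d(L) = 689/5 - L²/5 + 53*L/5 (d(L) = -((L² - 53*L) - 689)/5 = -(-689 + L² - 53*L)/5 = 689/5 - L²/5 + 53*L/5)
1/(91755 + 446801) + d(F(-12, 18)) = 1/(91755 + 446801) + (689/5 - (⅕)²/5 + (53/5)*(⅕)) = 1/538556 + (689/5 - ⅕*1/25 + 53/25) = 1/538556 + (689/5 - 1/125 + 53/25) = 1/538556 + 17489/125 = 9418806009/67319500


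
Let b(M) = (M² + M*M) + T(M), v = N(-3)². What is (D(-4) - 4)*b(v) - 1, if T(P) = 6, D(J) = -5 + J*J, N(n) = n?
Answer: 1175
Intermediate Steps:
D(J) = -5 + J²
v = 9 (v = (-3)² = 9)
b(M) = 6 + 2*M² (b(M) = (M² + M*M) + 6 = (M² + M²) + 6 = 2*M² + 6 = 6 + 2*M²)
(D(-4) - 4)*b(v) - 1 = ((-5 + (-4)²) - 4)*(6 + 2*9²) - 1 = ((-5 + 16) - 4)*(6 + 2*81) - 1 = (11 - 4)*(6 + 162) - 1 = 7*168 - 1 = 1176 - 1 = 1175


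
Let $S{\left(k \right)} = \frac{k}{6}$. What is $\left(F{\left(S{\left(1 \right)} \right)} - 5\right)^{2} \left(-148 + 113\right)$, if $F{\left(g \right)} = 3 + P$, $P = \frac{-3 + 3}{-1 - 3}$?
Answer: $-140$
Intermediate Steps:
$S{\left(k \right)} = \frac{k}{6}$ ($S{\left(k \right)} = k \frac{1}{6} = \frac{k}{6}$)
$P = 0$ ($P = \frac{0}{-4} = 0 \left(- \frac{1}{4}\right) = 0$)
$F{\left(g \right)} = 3$ ($F{\left(g \right)} = 3 + 0 = 3$)
$\left(F{\left(S{\left(1 \right)} \right)} - 5\right)^{2} \left(-148 + 113\right) = \left(3 - 5\right)^{2} \left(-148 + 113\right) = \left(-2\right)^{2} \left(-35\right) = 4 \left(-35\right) = -140$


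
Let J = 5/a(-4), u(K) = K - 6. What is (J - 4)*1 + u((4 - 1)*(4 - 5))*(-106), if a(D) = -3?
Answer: 2845/3 ≈ 948.33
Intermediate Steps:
u(K) = -6 + K
J = -5/3 (J = 5/(-3) = 5*(-1/3) = -5/3 ≈ -1.6667)
(J - 4)*1 + u((4 - 1)*(4 - 5))*(-106) = (-5/3 - 4)*1 + (-6 + (4 - 1)*(4 - 5))*(-106) = -17/3*1 + (-6 + 3*(-1))*(-106) = -17/3 + (-6 - 3)*(-106) = -17/3 - 9*(-106) = -17/3 + 954 = 2845/3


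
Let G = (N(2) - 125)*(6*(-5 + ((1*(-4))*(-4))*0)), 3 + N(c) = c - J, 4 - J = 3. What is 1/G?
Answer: 1/3810 ≈ 0.00026247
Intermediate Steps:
J = 1 (J = 4 - 1*3 = 4 - 3 = 1)
N(c) = -4 + c (N(c) = -3 + (c - 1*1) = -3 + (c - 1) = -3 + (-1 + c) = -4 + c)
G = 3810 (G = ((-4 + 2) - 125)*(6*(-5 + ((1*(-4))*(-4))*0)) = (-2 - 125)*(6*(-5 - 4*(-4)*0)) = -762*(-5 + 16*0) = -762*(-5 + 0) = -762*(-5) = -127*(-30) = 3810)
1/G = 1/3810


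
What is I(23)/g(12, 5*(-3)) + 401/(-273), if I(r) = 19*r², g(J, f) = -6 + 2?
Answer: -2745527/1092 ≈ -2514.2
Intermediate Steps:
g(J, f) = -4
I(23)/g(12, 5*(-3)) + 401/(-273) = (19*23²)/(-4) + 401/(-273) = (19*529)*(-¼) + 401*(-1/273) = 10051*(-¼) - 401/273 = -10051/4 - 401/273 = -2745527/1092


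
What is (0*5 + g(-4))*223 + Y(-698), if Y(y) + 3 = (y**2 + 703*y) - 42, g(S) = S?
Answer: -4427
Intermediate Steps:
Y(y) = -45 + y**2 + 703*y (Y(y) = -3 + ((y**2 + 703*y) - 42) = -3 + (-42 + y**2 + 703*y) = -45 + y**2 + 703*y)
(0*5 + g(-4))*223 + Y(-698) = (0*5 - 4)*223 + (-45 + (-698)**2 + 703*(-698)) = (0 - 4)*223 + (-45 + 487204 - 490694) = -4*223 - 3535 = -892 - 3535 = -4427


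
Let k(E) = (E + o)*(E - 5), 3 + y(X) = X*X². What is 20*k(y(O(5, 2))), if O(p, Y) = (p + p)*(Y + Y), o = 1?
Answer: 81907200320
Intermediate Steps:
O(p, Y) = 4*Y*p (O(p, Y) = (2*p)*(2*Y) = 4*Y*p)
y(X) = -3 + X³ (y(X) = -3 + X*X² = -3 + X³)
k(E) = (1 + E)*(-5 + E) (k(E) = (E + 1)*(E - 5) = (1 + E)*(-5 + E))
20*k(y(O(5, 2))) = 20*(-5 + (-3 + (4*2*5)³)² - 4*(-3 + (4*2*5)³)) = 20*(-5 + (-3 + 40³)² - 4*(-3 + 40³)) = 20*(-5 + (-3 + 64000)² - 4*(-3 + 64000)) = 20*(-5 + 63997² - 4*63997) = 20*(-5 + 4095616009 - 255988) = 20*4095360016 = 81907200320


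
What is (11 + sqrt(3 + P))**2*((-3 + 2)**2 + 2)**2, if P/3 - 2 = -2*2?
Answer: 1062 + 198*I*sqrt(3) ≈ 1062.0 + 342.95*I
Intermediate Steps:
P = -6 (P = 6 + 3*(-2*2) = 6 + 3*(-4) = 6 - 12 = -6)
(11 + sqrt(3 + P))**2*((-3 + 2)**2 + 2)**2 = (11 + sqrt(3 - 6))**2*((-3 + 2)**2 + 2)**2 = (11 + sqrt(-3))**2*((-1)**2 + 2)**2 = (11 + I*sqrt(3))**2*(1 + 2)**2 = (11 + I*sqrt(3))**2*3**2 = (11 + I*sqrt(3))**2*9 = 9*(11 + I*sqrt(3))**2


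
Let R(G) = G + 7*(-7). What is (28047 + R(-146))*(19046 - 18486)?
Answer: 15597120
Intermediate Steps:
R(G) = -49 + G (R(G) = G - 49 = -49 + G)
(28047 + R(-146))*(19046 - 18486) = (28047 + (-49 - 146))*(19046 - 18486) = (28047 - 195)*560 = 27852*560 = 15597120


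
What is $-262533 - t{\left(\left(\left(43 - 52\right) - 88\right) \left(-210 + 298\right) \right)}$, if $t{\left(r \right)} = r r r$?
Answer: $621960832123$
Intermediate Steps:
$t{\left(r \right)} = r^{3}$ ($t{\left(r \right)} = r^{2} r = r^{3}$)
$-262533 - t{\left(\left(\left(43 - 52\right) - 88\right) \left(-210 + 298\right) \right)} = -262533 - \left(\left(\left(43 - 52\right) - 88\right) \left(-210 + 298\right)\right)^{3} = -262533 - \left(\left(-9 - 88\right) 88\right)^{3} = -262533 - \left(\left(-97\right) 88\right)^{3} = -262533 - \left(-8536\right)^{3} = -262533 - -621961094656 = -262533 + 621961094656 = 621960832123$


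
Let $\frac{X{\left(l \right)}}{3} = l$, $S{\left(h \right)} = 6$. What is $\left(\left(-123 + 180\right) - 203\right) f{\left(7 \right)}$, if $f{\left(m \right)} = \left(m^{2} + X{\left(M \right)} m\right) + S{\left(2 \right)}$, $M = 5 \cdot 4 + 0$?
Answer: $-69350$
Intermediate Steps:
$M = 20$ ($M = 20 + 0 = 20$)
$X{\left(l \right)} = 3 l$
$f{\left(m \right)} = 6 + m^{2} + 60 m$ ($f{\left(m \right)} = \left(m^{2} + 3 \cdot 20 m\right) + 6 = \left(m^{2} + 60 m\right) + 6 = 6 + m^{2} + 60 m$)
$\left(\left(-123 + 180\right) - 203\right) f{\left(7 \right)} = \left(\left(-123 + 180\right) - 203\right) \left(6 + 7^{2} + 60 \cdot 7\right) = \left(57 - 203\right) \left(6 + 49 + 420\right) = \left(-146\right) 475 = -69350$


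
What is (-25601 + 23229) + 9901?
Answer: 7529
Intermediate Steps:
(-25601 + 23229) + 9901 = -2372 + 9901 = 7529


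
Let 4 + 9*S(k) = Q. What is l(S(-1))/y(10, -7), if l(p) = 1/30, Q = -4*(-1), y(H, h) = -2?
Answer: -1/60 ≈ -0.016667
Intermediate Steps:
Q = 4
S(k) = 0 (S(k) = -4/9 + (⅑)*4 = -4/9 + 4/9 = 0)
l(p) = 1/30
l(S(-1))/y(10, -7) = (1/30)/(-2) = (1/30)*(-½) = -1/60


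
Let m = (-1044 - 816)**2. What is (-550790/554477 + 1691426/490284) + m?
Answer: 470248542205991321/135925600734 ≈ 3.4596e+6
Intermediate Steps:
m = 3459600 (m = (-1860)**2 = 3459600)
(-550790/554477 + 1691426/490284) + m = (-550790/554477 + 1691426/490284) + 3459600 = (-550790*1/554477 + 1691426*(1/490284)) + 3459600 = (-550790/554477 + 845713/245142) + 3459600 = 333906644921/135925600734 + 3459600 = 470248542205991321/135925600734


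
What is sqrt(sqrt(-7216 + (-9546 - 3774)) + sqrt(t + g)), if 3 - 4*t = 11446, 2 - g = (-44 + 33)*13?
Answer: sqrt(2)*sqrt(I)*sqrt(3*sqrt(1207) + 4*sqrt(5134))/2 ≈ 9.8848 + 9.8848*I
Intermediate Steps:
g = 145 (g = 2 - (-44 + 33)*13 = 2 - (-11)*13 = 2 - 1*(-143) = 2 + 143 = 145)
t = -11443/4 (t = 3/4 - 1/4*11446 = 3/4 - 5723/2 = -11443/4 ≈ -2860.8)
sqrt(sqrt(-7216 + (-9546 - 3774)) + sqrt(t + g)) = sqrt(sqrt(-7216 + (-9546 - 3774)) + sqrt(-11443/4 + 145)) = sqrt(sqrt(-7216 - 13320) + sqrt(-10863/4)) = sqrt(sqrt(-20536) + 3*I*sqrt(1207)/2) = sqrt(2*I*sqrt(5134) + 3*I*sqrt(1207)/2)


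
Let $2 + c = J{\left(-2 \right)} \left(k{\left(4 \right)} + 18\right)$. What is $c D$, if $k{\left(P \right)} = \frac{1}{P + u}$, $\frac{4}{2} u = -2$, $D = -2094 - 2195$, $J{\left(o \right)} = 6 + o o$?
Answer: $- \frac{2333216}{3} \approx -7.7774 \cdot 10^{5}$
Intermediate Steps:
$J{\left(o \right)} = 6 + o^{2}$
$D = -4289$ ($D = -2094 - 2195 = -4289$)
$u = -1$ ($u = \frac{1}{2} \left(-2\right) = -1$)
$k{\left(P \right)} = \frac{1}{-1 + P}$ ($k{\left(P \right)} = \frac{1}{P - 1} = \frac{1}{-1 + P}$)
$c = \frac{544}{3}$ ($c = -2 + \left(6 + \left(-2\right)^{2}\right) \left(\frac{1}{-1 + 4} + 18\right) = -2 + \left(6 + 4\right) \left(\frac{1}{3} + 18\right) = -2 + 10 \left(\frac{1}{3} + 18\right) = -2 + 10 \cdot \frac{55}{3} = -2 + \frac{550}{3} = \frac{544}{3} \approx 181.33$)
$c D = \frac{544}{3} \left(-4289\right) = - \frac{2333216}{3}$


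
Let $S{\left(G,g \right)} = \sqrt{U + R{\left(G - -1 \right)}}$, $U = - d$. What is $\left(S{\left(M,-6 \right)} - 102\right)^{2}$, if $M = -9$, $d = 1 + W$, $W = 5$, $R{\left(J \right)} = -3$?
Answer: $10395 - 612 i \approx 10395.0 - 612.0 i$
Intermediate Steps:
$d = 6$ ($d = 1 + 5 = 6$)
$U = -6$ ($U = \left(-1\right) 6 = -6$)
$S{\left(G,g \right)} = 3 i$ ($S{\left(G,g \right)} = \sqrt{-6 - 3} = \sqrt{-9} = 3 i$)
$\left(S{\left(M,-6 \right)} - 102\right)^{2} = \left(3 i - 102\right)^{2} = \left(-102 + 3 i\right)^{2}$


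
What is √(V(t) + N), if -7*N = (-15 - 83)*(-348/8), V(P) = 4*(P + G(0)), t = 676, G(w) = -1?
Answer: √2091 ≈ 45.727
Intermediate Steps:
V(P) = -4 + 4*P (V(P) = 4*(P - 1) = 4*(-1 + P) = -4 + 4*P)
N = -609 (N = -(-15 - 83)*(-348/8)/7 = -(-14)*(-348*⅛) = -(-14)*(-87)/2 = -⅐*4263 = -609)
√(V(t) + N) = √((-4 + 4*676) - 609) = √((-4 + 2704) - 609) = √(2700 - 609) = √2091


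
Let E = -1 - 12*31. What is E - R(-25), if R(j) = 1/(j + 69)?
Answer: -16413/44 ≈ -373.02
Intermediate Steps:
R(j) = 1/(69 + j)
E = -373 (E = -1 - 372 = -373)
E - R(-25) = -373 - 1/(69 - 25) = -373 - 1/44 = -16413/44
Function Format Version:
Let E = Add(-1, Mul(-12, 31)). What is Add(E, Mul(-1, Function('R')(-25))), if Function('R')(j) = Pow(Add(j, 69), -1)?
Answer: Rational(-16413, 44) ≈ -373.02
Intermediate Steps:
Function('R')(j) = Pow(Add(69, j), -1)
E = -373 (E = Add(-1, -372) = -373)
Add(E, Mul(-1, Function('R')(-25))) = Add(-373, Mul(-1, Pow(Add(69, -25), -1))) = Add(-373, Mul(-1, Pow(44, -1))) = Add(-373, Mul(-1, Rational(1, 44))) = Add(-373, Rational(-1, 44)) = Rational(-16413, 44)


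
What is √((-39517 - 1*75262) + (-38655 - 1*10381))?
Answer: I*√163815 ≈ 404.74*I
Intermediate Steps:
√((-39517 - 1*75262) + (-38655 - 1*10381)) = √((-39517 - 75262) + (-38655 - 10381)) = √(-114779 - 49036) = √(-163815) = I*√163815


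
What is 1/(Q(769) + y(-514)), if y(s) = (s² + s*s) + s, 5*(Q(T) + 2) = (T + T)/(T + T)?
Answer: 5/2639381 ≈ 1.8944e-6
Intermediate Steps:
Q(T) = -9/5 (Q(T) = -2 + ((T + T)/(T + T))/5 = -2 + ((2*T)/((2*T)))/5 = -2 + ((2*T)*(1/(2*T)))/5 = -2 + (⅕)*1 = -2 + ⅕ = -9/5)
y(s) = s + 2*s² (y(s) = (s² + s²) + s = 2*s² + s = s + 2*s²)
1/(Q(769) + y(-514)) = 1/(-9/5 - 514*(1 + 2*(-514))) = 1/(-9/5 - 514*(1 - 1028)) = 1/(-9/5 - 514*(-1027)) = 1/(-9/5 + 527878) = 1/(2639381/5) = 5/2639381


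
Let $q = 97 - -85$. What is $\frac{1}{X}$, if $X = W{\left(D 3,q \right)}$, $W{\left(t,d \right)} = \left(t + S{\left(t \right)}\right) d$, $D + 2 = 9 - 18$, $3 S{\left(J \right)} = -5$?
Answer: $- \frac{3}{18928} \approx -0.0001585$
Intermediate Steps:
$q = 182$ ($q = 97 + 85 = 182$)
$S{\left(J \right)} = - \frac{5}{3}$ ($S{\left(J \right)} = \frac{1}{3} \left(-5\right) = - \frac{5}{3}$)
$D = -11$ ($D = -2 + \left(9 - 18\right) = -2 - 9 = -11$)
$W{\left(t,d \right)} = d \left(- \frac{5}{3} + t\right)$ ($W{\left(t,d \right)} = \left(t - \frac{5}{3}\right) d = \left(- \frac{5}{3} + t\right) d = d \left(- \frac{5}{3} + t\right)$)
$X = - \frac{18928}{3}$ ($X = \frac{1}{3} \cdot 182 \left(-5 + 3 \left(\left(-11\right) 3\right)\right) = \frac{1}{3} \cdot 182 \left(-5 + 3 \left(-33\right)\right) = \frac{1}{3} \cdot 182 \left(-5 - 99\right) = \frac{1}{3} \cdot 182 \left(-104\right) = - \frac{18928}{3} \approx -6309.3$)
$\frac{1}{X} = \frac{1}{- \frac{18928}{3}} = - \frac{3}{18928}$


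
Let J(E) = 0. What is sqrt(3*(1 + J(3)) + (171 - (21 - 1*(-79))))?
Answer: sqrt(74) ≈ 8.6023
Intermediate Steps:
sqrt(3*(1 + J(3)) + (171 - (21 - 1*(-79)))) = sqrt(3*(1 + 0) + (171 - (21 - 1*(-79)))) = sqrt(3*1 + (171 - (21 + 79))) = sqrt(3 + (171 - 1*100)) = sqrt(3 + (171 - 100)) = sqrt(3 + 71) = sqrt(74)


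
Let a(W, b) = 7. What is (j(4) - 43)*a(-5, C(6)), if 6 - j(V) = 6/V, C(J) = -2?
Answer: -539/2 ≈ -269.50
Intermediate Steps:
j(V) = 6 - 6/V
(j(4) - 43)*a(-5, C(6)) = ((6 - 6/4) - 43)*7 = ((6 - 6*¼) - 43)*7 = ((6 - 3/2) - 43)*7 = (9/2 - 43)*7 = -77/2*7 = -539/2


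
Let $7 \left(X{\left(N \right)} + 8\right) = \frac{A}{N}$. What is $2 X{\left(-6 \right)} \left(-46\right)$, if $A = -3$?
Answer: $\frac{5106}{7} \approx 729.43$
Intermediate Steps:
$X{\left(N \right)} = -8 - \frac{3}{7 N}$ ($X{\left(N \right)} = -8 + \frac{\left(-3\right) \frac{1}{N}}{7} = -8 - \frac{3}{7 N}$)
$2 X{\left(-6 \right)} \left(-46\right) = 2 \left(-8 - \frac{3}{7 \left(-6\right)}\right) \left(-46\right) = 2 \left(-8 - - \frac{1}{14}\right) \left(-46\right) = 2 \left(-8 + \frac{1}{14}\right) \left(-46\right) = 2 \left(- \frac{111}{14}\right) \left(-46\right) = \left(- \frac{111}{7}\right) \left(-46\right) = \frac{5106}{7}$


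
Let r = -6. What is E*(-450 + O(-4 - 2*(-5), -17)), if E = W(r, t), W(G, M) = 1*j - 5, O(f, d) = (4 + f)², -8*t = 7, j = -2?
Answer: 2450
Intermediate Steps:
t = -7/8 (t = -⅛*7 = -7/8 ≈ -0.87500)
W(G, M) = -7 (W(G, M) = 1*(-2) - 5 = -2 - 5 = -7)
E = -7
E*(-450 + O(-4 - 2*(-5), -17)) = -7*(-450 + (4 + (-4 - 2*(-5)))²) = -7*(-450 + (4 + (-4 + 10))²) = -7*(-450 + (4 + 6)²) = -7*(-450 + 10²) = -7*(-450 + 100) = -7*(-350) = 2450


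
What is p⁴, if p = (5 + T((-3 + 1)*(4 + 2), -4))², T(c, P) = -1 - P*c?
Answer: 14048223625216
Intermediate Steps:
T(c, P) = -1 - P*c
p = 1936 (p = (5 + (-1 - 1*(-4)*(-3 + 1)*(4 + 2)))² = (5 + (-1 - 1*(-4)*(-2*6)))² = (5 + (-1 - 1*(-4)*(-12)))² = (5 + (-1 - 48))² = (5 - 49)² = (-44)² = 1936)
p⁴ = 1936⁴ = 14048223625216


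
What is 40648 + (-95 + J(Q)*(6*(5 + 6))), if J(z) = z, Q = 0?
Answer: 40553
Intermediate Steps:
40648 + (-95 + J(Q)*(6*(5 + 6))) = 40648 + (-95 + 0*(6*(5 + 6))) = 40648 + (-95 + 0*(6*11)) = 40648 + (-95 + 0*66) = 40648 + (-95 + 0) = 40648 - 95 = 40553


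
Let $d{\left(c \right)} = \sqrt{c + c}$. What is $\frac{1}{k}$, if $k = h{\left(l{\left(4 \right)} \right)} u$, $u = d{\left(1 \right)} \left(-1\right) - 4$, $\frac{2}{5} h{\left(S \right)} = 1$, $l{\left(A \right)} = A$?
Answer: $- \frac{4}{35} + \frac{\sqrt{2}}{35} \approx -0.07388$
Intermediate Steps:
$d{\left(c \right)} = \sqrt{2} \sqrt{c}$ ($d{\left(c \right)} = \sqrt{2 c} = \sqrt{2} \sqrt{c}$)
$h{\left(S \right)} = \frac{5}{2}$ ($h{\left(S \right)} = \frac{5}{2} \cdot 1 = \frac{5}{2}$)
$u = -4 - \sqrt{2}$ ($u = \sqrt{2} \sqrt{1} \left(-1\right) - 4 = \sqrt{2} \cdot 1 \left(-1\right) - 4 = \sqrt{2} \left(-1\right) - 4 = - \sqrt{2} - 4 = -4 - \sqrt{2} \approx -5.4142$)
$k = -10 - \frac{5 \sqrt{2}}{2}$ ($k = \frac{5 \left(-4 - \sqrt{2}\right)}{2} = -10 - \frac{5 \sqrt{2}}{2} \approx -13.536$)
$\frac{1}{k} = \frac{1}{-10 - \frac{5 \sqrt{2}}{2}}$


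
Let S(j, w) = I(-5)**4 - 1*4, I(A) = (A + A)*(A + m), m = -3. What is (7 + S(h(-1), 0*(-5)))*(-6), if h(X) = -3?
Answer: -245760018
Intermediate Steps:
I(A) = 2*A*(-3 + A) (I(A) = (A + A)*(A - 3) = (2*A)*(-3 + A) = 2*A*(-3 + A))
S(j, w) = 40959996 (S(j, w) = (2*(-5)*(-3 - 5))**4 - 1*4 = (2*(-5)*(-8))**4 - 4 = 80**4 - 4 = 40960000 - 4 = 40959996)
(7 + S(h(-1), 0*(-5)))*(-6) = (7 + 40959996)*(-6) = 40960003*(-6) = -245760018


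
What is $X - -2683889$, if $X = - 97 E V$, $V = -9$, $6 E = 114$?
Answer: $2700476$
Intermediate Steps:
$E = 19$ ($E = \frac{1}{6} \cdot 114 = 19$)
$X = 16587$ ($X = \left(-97\right) 19 \left(-9\right) = \left(-1843\right) \left(-9\right) = 16587$)
$X - -2683889 = 16587 - -2683889 = 16587 + 2683889 = 2700476$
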